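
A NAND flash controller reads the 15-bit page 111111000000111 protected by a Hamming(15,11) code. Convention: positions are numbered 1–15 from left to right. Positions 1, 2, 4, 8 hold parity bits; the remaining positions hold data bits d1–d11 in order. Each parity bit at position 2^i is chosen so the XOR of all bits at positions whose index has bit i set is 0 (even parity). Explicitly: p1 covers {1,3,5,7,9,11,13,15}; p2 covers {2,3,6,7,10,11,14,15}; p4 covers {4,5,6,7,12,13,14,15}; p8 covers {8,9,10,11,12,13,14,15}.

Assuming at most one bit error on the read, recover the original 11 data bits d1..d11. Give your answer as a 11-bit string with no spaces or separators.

11100010111

s1 (pos 1,3,5,7,9,11,13,15): 1⊕1⊕1⊕0⊕0⊕0⊕1⊕1 = 1
s2 (pos 2,3,6,7,10,11,14,15): 1⊕1⊕1⊕0⊕0⊕0⊕1⊕1 = 1
s4 (pos 4,5,6,7,12,13,14,15): 1⊕1⊕1⊕0⊕0⊕1⊕1⊕1 = 0
s8 (pos 8,9,10,11,12,13,14,15): 0⊕0⊕0⊕0⊕0⊕1⊕1⊕1 = 1
Syndrome s8…s1 = 1011 → error at position 11.
Flip position 11: 111111000000111 → 111111000010111
Read data bits from positions 3,5,6,7,9,10,11,12,13,14,15: 11100010111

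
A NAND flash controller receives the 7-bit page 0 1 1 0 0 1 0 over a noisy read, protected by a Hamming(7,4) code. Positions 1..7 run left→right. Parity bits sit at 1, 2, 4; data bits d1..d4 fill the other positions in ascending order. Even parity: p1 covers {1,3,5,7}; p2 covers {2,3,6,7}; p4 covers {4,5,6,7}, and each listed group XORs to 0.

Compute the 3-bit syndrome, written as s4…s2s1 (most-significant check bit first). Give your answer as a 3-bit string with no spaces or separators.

111

s1 (pos 1,3,5,7): 0⊕1⊕0⊕0 = 1
s2 (pos 2,3,6,7): 1⊕1⊕1⊕0 = 1
s4 (pos 4,5,6,7): 0⊕0⊕1⊕0 = 1
Syndrome s4…s1 = 111 → error at position 7.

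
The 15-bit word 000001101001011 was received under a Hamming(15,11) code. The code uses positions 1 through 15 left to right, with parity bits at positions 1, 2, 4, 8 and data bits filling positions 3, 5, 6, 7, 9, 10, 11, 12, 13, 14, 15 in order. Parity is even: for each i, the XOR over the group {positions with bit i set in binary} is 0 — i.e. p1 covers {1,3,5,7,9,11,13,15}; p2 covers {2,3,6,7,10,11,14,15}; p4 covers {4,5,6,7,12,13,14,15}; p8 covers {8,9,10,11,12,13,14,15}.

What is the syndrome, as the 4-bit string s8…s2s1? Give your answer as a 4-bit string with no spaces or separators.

0101

s1 (pos 1,3,5,7,9,11,13,15): 0⊕0⊕0⊕1⊕1⊕0⊕0⊕1 = 1
s2 (pos 2,3,6,7,10,11,14,15): 0⊕0⊕1⊕1⊕0⊕0⊕1⊕1 = 0
s4 (pos 4,5,6,7,12,13,14,15): 0⊕0⊕1⊕1⊕1⊕0⊕1⊕1 = 1
s8 (pos 8,9,10,11,12,13,14,15): 0⊕1⊕0⊕0⊕1⊕0⊕1⊕1 = 0
Syndrome s8…s1 = 0101 → error at position 5.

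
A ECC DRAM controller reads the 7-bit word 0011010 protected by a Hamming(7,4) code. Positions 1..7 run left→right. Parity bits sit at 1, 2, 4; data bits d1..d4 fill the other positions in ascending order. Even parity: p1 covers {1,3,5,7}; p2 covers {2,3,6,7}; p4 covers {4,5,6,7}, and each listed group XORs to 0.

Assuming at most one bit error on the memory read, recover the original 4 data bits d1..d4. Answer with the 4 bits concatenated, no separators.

1010

s1 (pos 1,3,5,7): 0⊕1⊕0⊕0 = 1
s2 (pos 2,3,6,7): 0⊕1⊕1⊕0 = 0
s4 (pos 4,5,6,7): 1⊕0⊕1⊕0 = 0
Syndrome s4…s1 = 001 → error at position 1.
Flip position 1: 0011010 → 1011010
Read data bits from positions 3,5,6,7: 1010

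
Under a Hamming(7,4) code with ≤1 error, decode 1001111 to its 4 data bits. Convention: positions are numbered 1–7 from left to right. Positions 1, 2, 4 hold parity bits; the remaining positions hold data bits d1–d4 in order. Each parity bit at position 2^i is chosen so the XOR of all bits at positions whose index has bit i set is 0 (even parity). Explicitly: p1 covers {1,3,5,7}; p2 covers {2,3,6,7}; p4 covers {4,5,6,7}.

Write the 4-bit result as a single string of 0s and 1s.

s1 (pos 1,3,5,7): 1⊕0⊕1⊕1 = 1
s2 (pos 2,3,6,7): 0⊕0⊕1⊕1 = 0
s4 (pos 4,5,6,7): 1⊕1⊕1⊕1 = 0
Syndrome s4…s1 = 001 → error at position 1.
Flip position 1: 1001111 → 0001111
Read data bits from positions 3,5,6,7: 0111

0111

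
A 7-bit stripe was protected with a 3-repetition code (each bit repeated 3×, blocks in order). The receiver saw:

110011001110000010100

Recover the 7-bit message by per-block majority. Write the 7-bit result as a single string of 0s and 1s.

Block 1 (110): 2 ones → 1
Block 2 (011): 2 ones → 1
Block 3 (001): 1 one → 0
Block 4 (110): 2 ones → 1
Block 5 (000): 0 ones → 0
Block 6 (010): 1 one → 0
Block 7 (100): 1 one → 0

1101000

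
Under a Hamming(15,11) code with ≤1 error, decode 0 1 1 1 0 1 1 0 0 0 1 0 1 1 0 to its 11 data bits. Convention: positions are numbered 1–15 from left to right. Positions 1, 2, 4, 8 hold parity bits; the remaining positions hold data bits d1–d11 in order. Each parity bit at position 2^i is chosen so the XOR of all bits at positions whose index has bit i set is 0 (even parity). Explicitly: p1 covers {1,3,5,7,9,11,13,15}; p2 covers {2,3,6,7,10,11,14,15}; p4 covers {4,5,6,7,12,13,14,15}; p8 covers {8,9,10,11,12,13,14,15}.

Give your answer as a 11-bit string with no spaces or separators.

s1 (pos 1,3,5,7,9,11,13,15): 0⊕1⊕0⊕1⊕0⊕1⊕1⊕0 = 0
s2 (pos 2,3,6,7,10,11,14,15): 1⊕1⊕1⊕1⊕0⊕1⊕1⊕0 = 0
s4 (pos 4,5,6,7,12,13,14,15): 1⊕0⊕1⊕1⊕0⊕1⊕1⊕0 = 1
s8 (pos 8,9,10,11,12,13,14,15): 0⊕0⊕0⊕1⊕0⊕1⊕1⊕0 = 1
Syndrome s8…s1 = 1100 → error at position 12.
Flip position 12: 011101100010110 → 011101100011110
Read data bits from positions 3,5,6,7,9,10,11,12,13,14,15: 10110011110

10110011110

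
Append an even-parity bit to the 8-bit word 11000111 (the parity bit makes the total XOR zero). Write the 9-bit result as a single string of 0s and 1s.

XOR of the 8 data bits: 1⊕1⊕0⊕0⊕0⊕1⊕1⊕1 = 1
Parity bit = 1 (so all 9 bits XOR to 0).

110001111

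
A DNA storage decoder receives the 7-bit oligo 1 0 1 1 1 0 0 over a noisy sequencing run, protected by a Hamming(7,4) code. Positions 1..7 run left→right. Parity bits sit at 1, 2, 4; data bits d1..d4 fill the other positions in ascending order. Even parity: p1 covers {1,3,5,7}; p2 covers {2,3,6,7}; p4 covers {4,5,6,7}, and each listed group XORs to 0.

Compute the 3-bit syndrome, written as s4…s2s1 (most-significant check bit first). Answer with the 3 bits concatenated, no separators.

011

s1 (pos 1,3,5,7): 1⊕1⊕1⊕0 = 1
s2 (pos 2,3,6,7): 0⊕1⊕0⊕0 = 1
s4 (pos 4,5,6,7): 1⊕1⊕0⊕0 = 0
Syndrome s4…s1 = 011 → error at position 3.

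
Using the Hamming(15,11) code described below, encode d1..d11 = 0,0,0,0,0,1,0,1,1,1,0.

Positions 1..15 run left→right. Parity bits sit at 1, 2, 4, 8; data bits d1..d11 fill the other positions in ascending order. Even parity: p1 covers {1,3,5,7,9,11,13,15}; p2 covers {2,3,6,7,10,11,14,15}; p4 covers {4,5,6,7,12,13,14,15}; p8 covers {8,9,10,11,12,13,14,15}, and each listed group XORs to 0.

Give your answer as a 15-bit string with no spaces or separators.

100100000101110

Place data at non-parity positions: p1 p2 0 p4 0 0 0 p8 0 1 0 1 1 1 0
p1 (pos 1,3,5,7,9,11,13,15): XOR of data positions = 0⊕0⊕0⊕0⊕0⊕1⊕0 = 1
p2 (pos 2,3,6,7,10,11,14,15): XOR of data positions = 0⊕0⊕0⊕1⊕0⊕1⊕0 = 0
p4 (pos 4,5,6,7,12,13,14,15): XOR of data positions = 0⊕0⊕0⊕1⊕1⊕1⊕0 = 1
p8 (pos 8,9,10,11,12,13,14,15): XOR of data positions = 0⊕1⊕0⊕1⊕1⊕1⊕0 = 0
Codeword: 100100000101110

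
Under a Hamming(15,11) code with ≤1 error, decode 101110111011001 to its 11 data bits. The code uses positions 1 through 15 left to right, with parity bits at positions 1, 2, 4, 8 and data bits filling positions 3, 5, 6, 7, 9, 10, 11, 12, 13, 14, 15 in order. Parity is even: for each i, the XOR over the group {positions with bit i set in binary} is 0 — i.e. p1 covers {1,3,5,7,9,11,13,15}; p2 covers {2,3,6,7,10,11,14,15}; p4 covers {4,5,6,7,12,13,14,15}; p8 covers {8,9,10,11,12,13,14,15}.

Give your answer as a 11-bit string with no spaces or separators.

11011011101

s1 (pos 1,3,5,7,9,11,13,15): 1⊕1⊕1⊕1⊕1⊕1⊕0⊕1 = 1
s2 (pos 2,3,6,7,10,11,14,15): 0⊕1⊕0⊕1⊕0⊕1⊕0⊕1 = 0
s4 (pos 4,5,6,7,12,13,14,15): 1⊕1⊕0⊕1⊕1⊕0⊕0⊕1 = 1
s8 (pos 8,9,10,11,12,13,14,15): 1⊕1⊕0⊕1⊕1⊕0⊕0⊕1 = 1
Syndrome s8…s1 = 1101 → error at position 13.
Flip position 13: 101110111011001 → 101110111011101
Read data bits from positions 3,5,6,7,9,10,11,12,13,14,15: 11011011101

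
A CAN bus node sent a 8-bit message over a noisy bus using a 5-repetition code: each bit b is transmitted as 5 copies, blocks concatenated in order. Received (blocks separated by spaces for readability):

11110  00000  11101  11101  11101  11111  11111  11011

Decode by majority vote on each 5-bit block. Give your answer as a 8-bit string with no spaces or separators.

Block 1 (11110): 4 ones → 1
Block 2 (00000): 0 ones → 0
Block 3 (11101): 4 ones → 1
Block 4 (11101): 4 ones → 1
Block 5 (11101): 4 ones → 1
Block 6 (11111): 5 ones → 1
Block 7 (11111): 5 ones → 1
Block 8 (11011): 4 ones → 1

10111111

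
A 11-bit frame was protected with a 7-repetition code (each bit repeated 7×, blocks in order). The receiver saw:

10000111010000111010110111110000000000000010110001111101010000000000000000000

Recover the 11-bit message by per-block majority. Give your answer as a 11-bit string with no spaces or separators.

00110001000

Block 1 (1000011): 3 ones → 0
Block 2 (1010000): 2 ones → 0
Block 3 (1110101): 5 ones → 1
Block 4 (1011111): 6 ones → 1
Block 5 (0000000): 0 ones → 0
Block 6 (0000000): 0 ones → 0
Block 7 (1011000): 3 ones → 0
Block 8 (1111101): 6 ones → 1
Block 9 (0100000): 1 one → 0
Block 10 (0000000): 0 ones → 0
Block 11 (0000000): 0 ones → 0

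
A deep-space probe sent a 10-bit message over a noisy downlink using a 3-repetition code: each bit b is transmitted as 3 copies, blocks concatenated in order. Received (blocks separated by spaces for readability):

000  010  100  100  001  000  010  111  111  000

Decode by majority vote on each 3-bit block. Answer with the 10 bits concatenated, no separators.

0000000110

Block 1 (000): 0 ones → 0
Block 2 (010): 1 one → 0
Block 3 (100): 1 one → 0
Block 4 (100): 1 one → 0
Block 5 (001): 1 one → 0
Block 6 (000): 0 ones → 0
Block 7 (010): 1 one → 0
Block 8 (111): 3 ones → 1
Block 9 (111): 3 ones → 1
Block 10 (000): 0 ones → 0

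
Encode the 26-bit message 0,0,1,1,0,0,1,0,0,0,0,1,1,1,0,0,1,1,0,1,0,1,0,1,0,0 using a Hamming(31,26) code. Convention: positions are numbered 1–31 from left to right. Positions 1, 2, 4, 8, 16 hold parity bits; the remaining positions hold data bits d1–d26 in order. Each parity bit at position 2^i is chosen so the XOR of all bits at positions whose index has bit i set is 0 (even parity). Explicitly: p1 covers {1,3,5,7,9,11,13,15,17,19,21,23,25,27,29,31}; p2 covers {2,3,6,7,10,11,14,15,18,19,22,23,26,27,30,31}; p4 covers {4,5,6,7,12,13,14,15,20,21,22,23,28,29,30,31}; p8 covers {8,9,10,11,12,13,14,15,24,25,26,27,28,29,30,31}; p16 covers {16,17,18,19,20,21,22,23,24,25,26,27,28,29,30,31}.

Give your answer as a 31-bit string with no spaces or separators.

Place data at non-parity positions: p1 p2 0 p4 0 1 1 p8 0 0 1 0 0 0 0 p16 1 1 1 0 0 1 1 0 1 0 1 0 1 0 0
p1 (pos 1,3,5,7,9,11,13,15,17,19,21,23,25,27,29,31): XOR of data positions = 0⊕0⊕1⊕0⊕1⊕0⊕0⊕1⊕1⊕0⊕1⊕1⊕1⊕1⊕0 = 0
p2 (pos 2,3,6,7,10,11,14,15,18,19,22,23,26,27,30,31): XOR of data positions = 0⊕1⊕1⊕0⊕1⊕0⊕0⊕1⊕1⊕1⊕1⊕0⊕1⊕0⊕0 = 0
p4 (pos 4,5,6,7,12,13,14,15,20,21,22,23,28,29,30,31): XOR of data positions = 0⊕1⊕1⊕0⊕0⊕0⊕0⊕0⊕0⊕1⊕1⊕0⊕1⊕0⊕0 = 1
p8 (pos 8,9,10,11,12,13,14,15,24,25,26,27,28,29,30,31): XOR of data positions = 0⊕0⊕1⊕0⊕0⊕0⊕0⊕0⊕1⊕0⊕1⊕0⊕1⊕0⊕0 = 0
p16 (pos 16,17,18,19,20,21,22,23,24,25,26,27,28,29,30,31): XOR of data positions = 1⊕1⊕1⊕0⊕0⊕1⊕1⊕0⊕1⊕0⊕1⊕0⊕1⊕0⊕0 = 0
Codeword: 0001011000100000111001101010100

0001011000100000111001101010100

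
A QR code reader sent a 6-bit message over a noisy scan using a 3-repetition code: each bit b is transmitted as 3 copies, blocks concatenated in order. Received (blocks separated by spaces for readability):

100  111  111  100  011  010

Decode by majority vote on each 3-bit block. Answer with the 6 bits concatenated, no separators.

011010

Block 1 (100): 1 one → 0
Block 2 (111): 3 ones → 1
Block 3 (111): 3 ones → 1
Block 4 (100): 1 one → 0
Block 5 (011): 2 ones → 1
Block 6 (010): 1 one → 0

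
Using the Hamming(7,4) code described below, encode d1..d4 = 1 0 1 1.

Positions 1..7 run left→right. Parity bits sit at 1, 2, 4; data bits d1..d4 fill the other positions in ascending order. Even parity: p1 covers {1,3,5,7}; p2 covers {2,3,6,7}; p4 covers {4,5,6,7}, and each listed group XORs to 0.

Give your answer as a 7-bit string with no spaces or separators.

Place data at non-parity positions: p1 p2 1 p4 0 1 1
p1 (pos 1,3,5,7): XOR of data positions = 1⊕0⊕1 = 0
p2 (pos 2,3,6,7): XOR of data positions = 1⊕1⊕1 = 1
p4 (pos 4,5,6,7): XOR of data positions = 0⊕1⊕1 = 0
Codeword: 0110011

0110011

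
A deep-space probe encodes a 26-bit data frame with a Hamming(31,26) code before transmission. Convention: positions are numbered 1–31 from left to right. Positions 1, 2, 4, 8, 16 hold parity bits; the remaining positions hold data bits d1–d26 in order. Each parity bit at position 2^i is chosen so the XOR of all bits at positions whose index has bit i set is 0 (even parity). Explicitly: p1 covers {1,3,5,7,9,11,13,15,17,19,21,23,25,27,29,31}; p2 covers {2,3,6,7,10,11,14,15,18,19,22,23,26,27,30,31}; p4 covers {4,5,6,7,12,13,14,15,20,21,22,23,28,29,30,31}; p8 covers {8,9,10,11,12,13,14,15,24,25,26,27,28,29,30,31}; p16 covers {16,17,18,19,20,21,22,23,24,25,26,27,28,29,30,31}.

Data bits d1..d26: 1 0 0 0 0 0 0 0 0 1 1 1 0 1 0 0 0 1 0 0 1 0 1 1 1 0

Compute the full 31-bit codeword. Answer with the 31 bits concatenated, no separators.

0110000000000111101000100101110

Place data at non-parity positions: p1 p2 1 p4 0 0 0 p8 0 0 0 0 0 1 1 p16 1 0 1 0 0 0 1 0 0 1 0 1 1 1 0
p1 (pos 1,3,5,7,9,11,13,15,17,19,21,23,25,27,29,31): XOR of data positions = 1⊕0⊕0⊕0⊕0⊕0⊕1⊕1⊕1⊕0⊕1⊕0⊕0⊕1⊕0 = 0
p2 (pos 2,3,6,7,10,11,14,15,18,19,22,23,26,27,30,31): XOR of data positions = 1⊕0⊕0⊕0⊕0⊕1⊕1⊕0⊕1⊕0⊕1⊕1⊕0⊕1⊕0 = 1
p4 (pos 4,5,6,7,12,13,14,15,20,21,22,23,28,29,30,31): XOR of data positions = 0⊕0⊕0⊕0⊕0⊕1⊕1⊕0⊕0⊕0⊕1⊕1⊕1⊕1⊕0 = 0
p8 (pos 8,9,10,11,12,13,14,15,24,25,26,27,28,29,30,31): XOR of data positions = 0⊕0⊕0⊕0⊕0⊕1⊕1⊕0⊕0⊕1⊕0⊕1⊕1⊕1⊕0 = 0
p16 (pos 16,17,18,19,20,21,22,23,24,25,26,27,28,29,30,31): XOR of data positions = 1⊕0⊕1⊕0⊕0⊕0⊕1⊕0⊕0⊕1⊕0⊕1⊕1⊕1⊕0 = 1
Codeword: 0110000000000111101000100101110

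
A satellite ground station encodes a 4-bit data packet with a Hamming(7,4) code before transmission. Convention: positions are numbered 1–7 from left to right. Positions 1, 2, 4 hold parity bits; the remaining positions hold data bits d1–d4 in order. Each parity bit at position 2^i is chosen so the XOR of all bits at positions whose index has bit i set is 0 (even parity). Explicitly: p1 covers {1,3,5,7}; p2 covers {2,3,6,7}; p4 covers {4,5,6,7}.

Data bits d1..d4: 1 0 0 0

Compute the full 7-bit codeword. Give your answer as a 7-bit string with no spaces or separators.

Place data at non-parity positions: p1 p2 1 p4 0 0 0
p1 (pos 1,3,5,7): XOR of data positions = 1⊕0⊕0 = 1
p2 (pos 2,3,6,7): XOR of data positions = 1⊕0⊕0 = 1
p4 (pos 4,5,6,7): XOR of data positions = 0⊕0⊕0 = 0
Codeword: 1110000

1110000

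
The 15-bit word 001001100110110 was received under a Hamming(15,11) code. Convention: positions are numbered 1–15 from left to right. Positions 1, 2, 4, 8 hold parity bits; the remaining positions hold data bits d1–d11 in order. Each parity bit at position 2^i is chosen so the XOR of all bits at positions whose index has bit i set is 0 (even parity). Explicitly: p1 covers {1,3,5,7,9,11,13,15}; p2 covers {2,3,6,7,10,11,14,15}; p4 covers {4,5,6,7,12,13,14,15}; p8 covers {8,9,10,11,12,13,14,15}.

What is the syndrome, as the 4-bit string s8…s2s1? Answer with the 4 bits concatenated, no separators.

0000

s1 (pos 1,3,5,7,9,11,13,15): 0⊕1⊕0⊕1⊕0⊕1⊕1⊕0 = 0
s2 (pos 2,3,6,7,10,11,14,15): 0⊕1⊕1⊕1⊕1⊕1⊕1⊕0 = 0
s4 (pos 4,5,6,7,12,13,14,15): 0⊕0⊕1⊕1⊕0⊕1⊕1⊕0 = 0
s8 (pos 8,9,10,11,12,13,14,15): 0⊕0⊕1⊕1⊕0⊕1⊕1⊕0 = 0
Syndrome s8…s1 = 0000 → no error.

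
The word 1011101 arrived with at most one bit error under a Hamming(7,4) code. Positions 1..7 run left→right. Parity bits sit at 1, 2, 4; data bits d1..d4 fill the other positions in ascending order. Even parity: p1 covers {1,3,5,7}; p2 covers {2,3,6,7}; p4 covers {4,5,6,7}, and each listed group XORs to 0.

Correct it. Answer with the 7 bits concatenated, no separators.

s1 (pos 1,3,5,7): 1⊕1⊕1⊕1 = 0
s2 (pos 2,3,6,7): 0⊕1⊕0⊕1 = 0
s4 (pos 4,5,6,7): 1⊕1⊕0⊕1 = 1
Syndrome s4…s1 = 100 → error at position 4.
Flip position 4: 1011101 → 1010101

1010101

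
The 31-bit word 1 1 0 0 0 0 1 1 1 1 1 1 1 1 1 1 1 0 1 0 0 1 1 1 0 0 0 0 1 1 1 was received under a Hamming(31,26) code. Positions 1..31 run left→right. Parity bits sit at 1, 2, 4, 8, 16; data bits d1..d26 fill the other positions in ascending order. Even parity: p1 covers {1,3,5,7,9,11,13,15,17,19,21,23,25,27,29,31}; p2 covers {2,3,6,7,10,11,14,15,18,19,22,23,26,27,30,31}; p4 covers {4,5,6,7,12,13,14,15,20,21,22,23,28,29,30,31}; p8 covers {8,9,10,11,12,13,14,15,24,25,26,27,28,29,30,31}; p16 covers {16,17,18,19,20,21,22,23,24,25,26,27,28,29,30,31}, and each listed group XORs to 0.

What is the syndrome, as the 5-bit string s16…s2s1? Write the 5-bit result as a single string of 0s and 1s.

s1 (pos 1,3,5,7,9,11,13,15,17,19,21,23,25,27,29,31): 1⊕0⊕0⊕1⊕1⊕1⊕1⊕1⊕1⊕1⊕0⊕1⊕0⊕0⊕1⊕1 = 1
s2 (pos 2,3,6,7,10,11,14,15,18,19,22,23,26,27,30,31): 1⊕0⊕0⊕1⊕1⊕1⊕1⊕1⊕0⊕1⊕1⊕1⊕0⊕0⊕1⊕1 = 1
s4 (pos 4,5,6,7,12,13,14,15,20,21,22,23,28,29,30,31): 0⊕0⊕0⊕1⊕1⊕1⊕1⊕1⊕0⊕0⊕1⊕1⊕0⊕1⊕1⊕1 = 0
s8 (pos 8,9,10,11,12,13,14,15,24,25,26,27,28,29,30,31): 1⊕1⊕1⊕1⊕1⊕1⊕1⊕1⊕1⊕0⊕0⊕0⊕0⊕1⊕1⊕1 = 0
s16 (pos 16,17,18,19,20,21,22,23,24,25,26,27,28,29,30,31): 1⊕1⊕0⊕1⊕0⊕0⊕1⊕1⊕1⊕0⊕0⊕0⊕0⊕1⊕1⊕1 = 1
Syndrome s16…s1 = 10011 → error at position 19.

10011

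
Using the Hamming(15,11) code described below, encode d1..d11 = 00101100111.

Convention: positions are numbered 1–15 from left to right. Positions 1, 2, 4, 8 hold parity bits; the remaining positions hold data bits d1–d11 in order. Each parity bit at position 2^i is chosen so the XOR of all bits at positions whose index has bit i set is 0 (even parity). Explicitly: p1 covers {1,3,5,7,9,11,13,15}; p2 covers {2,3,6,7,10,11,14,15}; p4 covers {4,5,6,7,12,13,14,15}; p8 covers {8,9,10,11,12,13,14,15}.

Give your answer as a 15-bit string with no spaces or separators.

100001011100111

Place data at non-parity positions: p1 p2 0 p4 0 1 0 p8 1 1 0 0 1 1 1
p1 (pos 1,3,5,7,9,11,13,15): XOR of data positions = 0⊕0⊕0⊕1⊕0⊕1⊕1 = 1
p2 (pos 2,3,6,7,10,11,14,15): XOR of data positions = 0⊕1⊕0⊕1⊕0⊕1⊕1 = 0
p4 (pos 4,5,6,7,12,13,14,15): XOR of data positions = 0⊕1⊕0⊕0⊕1⊕1⊕1 = 0
p8 (pos 8,9,10,11,12,13,14,15): XOR of data positions = 1⊕1⊕0⊕0⊕1⊕1⊕1 = 1
Codeword: 100001011100111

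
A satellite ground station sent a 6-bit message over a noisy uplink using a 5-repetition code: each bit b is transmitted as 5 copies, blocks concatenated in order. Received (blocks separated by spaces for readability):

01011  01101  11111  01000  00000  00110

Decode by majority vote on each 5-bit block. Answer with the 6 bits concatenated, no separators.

111000

Block 1 (01011): 3 ones → 1
Block 2 (01101): 3 ones → 1
Block 3 (11111): 5 ones → 1
Block 4 (01000): 1 one → 0
Block 5 (00000): 0 ones → 0
Block 6 (00110): 2 ones → 0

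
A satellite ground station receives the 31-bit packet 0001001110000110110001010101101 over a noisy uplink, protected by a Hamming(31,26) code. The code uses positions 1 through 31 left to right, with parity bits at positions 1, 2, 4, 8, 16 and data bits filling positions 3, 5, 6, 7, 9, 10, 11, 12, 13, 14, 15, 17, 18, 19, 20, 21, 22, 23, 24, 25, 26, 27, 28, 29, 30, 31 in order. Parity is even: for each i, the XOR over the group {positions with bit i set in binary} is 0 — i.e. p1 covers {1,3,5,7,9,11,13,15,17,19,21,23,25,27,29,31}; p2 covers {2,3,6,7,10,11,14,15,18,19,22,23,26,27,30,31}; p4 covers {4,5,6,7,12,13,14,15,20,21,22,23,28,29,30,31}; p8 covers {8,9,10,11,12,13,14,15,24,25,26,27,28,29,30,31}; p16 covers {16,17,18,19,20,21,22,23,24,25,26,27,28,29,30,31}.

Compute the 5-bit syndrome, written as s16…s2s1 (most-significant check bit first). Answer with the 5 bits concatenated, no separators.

01010

s1 (pos 1,3,5,7,9,11,13,15,17,19,21,23,25,27,29,31): 0⊕0⊕0⊕1⊕1⊕0⊕0⊕1⊕1⊕0⊕0⊕0⊕0⊕0⊕1⊕1 = 0
s2 (pos 2,3,6,7,10,11,14,15,18,19,22,23,26,27,30,31): 0⊕0⊕0⊕1⊕0⊕0⊕1⊕1⊕1⊕0⊕1⊕0⊕1⊕0⊕0⊕1 = 1
s4 (pos 4,5,6,7,12,13,14,15,20,21,22,23,28,29,30,31): 1⊕0⊕0⊕1⊕0⊕0⊕1⊕1⊕0⊕0⊕1⊕0⊕1⊕1⊕0⊕1 = 0
s8 (pos 8,9,10,11,12,13,14,15,24,25,26,27,28,29,30,31): 1⊕1⊕0⊕0⊕0⊕0⊕1⊕1⊕1⊕0⊕1⊕0⊕1⊕1⊕0⊕1 = 1
s16 (pos 16,17,18,19,20,21,22,23,24,25,26,27,28,29,30,31): 0⊕1⊕1⊕0⊕0⊕0⊕1⊕0⊕1⊕0⊕1⊕0⊕1⊕1⊕0⊕1 = 0
Syndrome s16…s1 = 01010 → error at position 10.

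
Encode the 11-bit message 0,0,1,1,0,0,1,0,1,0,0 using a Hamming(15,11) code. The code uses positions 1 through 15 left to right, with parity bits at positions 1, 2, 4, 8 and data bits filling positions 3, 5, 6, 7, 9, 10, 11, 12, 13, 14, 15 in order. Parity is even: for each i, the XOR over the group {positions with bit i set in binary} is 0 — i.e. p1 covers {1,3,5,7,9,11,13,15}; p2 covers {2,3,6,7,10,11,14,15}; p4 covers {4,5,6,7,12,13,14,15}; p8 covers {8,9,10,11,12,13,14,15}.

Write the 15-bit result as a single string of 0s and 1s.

110101100010100

Place data at non-parity positions: p1 p2 0 p4 0 1 1 p8 0 0 1 0 1 0 0
p1 (pos 1,3,5,7,9,11,13,15): XOR of data positions = 0⊕0⊕1⊕0⊕1⊕1⊕0 = 1
p2 (pos 2,3,6,7,10,11,14,15): XOR of data positions = 0⊕1⊕1⊕0⊕1⊕0⊕0 = 1
p4 (pos 4,5,6,7,12,13,14,15): XOR of data positions = 0⊕1⊕1⊕0⊕1⊕0⊕0 = 1
p8 (pos 8,9,10,11,12,13,14,15): XOR of data positions = 0⊕0⊕1⊕0⊕1⊕0⊕0 = 0
Codeword: 110101100010100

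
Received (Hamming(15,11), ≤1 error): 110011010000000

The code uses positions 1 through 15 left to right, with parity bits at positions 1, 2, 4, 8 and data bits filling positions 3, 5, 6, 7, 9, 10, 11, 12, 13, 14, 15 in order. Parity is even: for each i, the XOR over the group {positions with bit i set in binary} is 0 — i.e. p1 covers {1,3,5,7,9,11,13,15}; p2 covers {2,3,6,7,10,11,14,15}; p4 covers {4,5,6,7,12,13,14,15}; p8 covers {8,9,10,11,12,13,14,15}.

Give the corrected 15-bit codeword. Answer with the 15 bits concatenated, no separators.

s1 (pos 1,3,5,7,9,11,13,15): 1⊕0⊕1⊕0⊕0⊕0⊕0⊕0 = 0
s2 (pos 2,3,6,7,10,11,14,15): 1⊕0⊕1⊕0⊕0⊕0⊕0⊕0 = 0
s4 (pos 4,5,6,7,12,13,14,15): 0⊕1⊕1⊕0⊕0⊕0⊕0⊕0 = 0
s8 (pos 8,9,10,11,12,13,14,15): 1⊕0⊕0⊕0⊕0⊕0⊕0⊕0 = 1
Syndrome s8…s1 = 1000 → error at position 8.
Flip position 8: 110011010000000 → 110011000000000

110011000000000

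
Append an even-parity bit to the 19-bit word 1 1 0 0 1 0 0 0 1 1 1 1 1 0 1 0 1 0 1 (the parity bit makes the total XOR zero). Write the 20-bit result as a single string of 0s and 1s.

XOR of the 19 data bits: 1⊕1⊕0⊕0⊕1⊕0⊕0⊕0⊕1⊕1⊕1⊕1⊕1⊕0⊕1⊕0⊕1⊕0⊕1 = 1
Parity bit = 1 (so all 20 bits XOR to 0).

11001000111110101011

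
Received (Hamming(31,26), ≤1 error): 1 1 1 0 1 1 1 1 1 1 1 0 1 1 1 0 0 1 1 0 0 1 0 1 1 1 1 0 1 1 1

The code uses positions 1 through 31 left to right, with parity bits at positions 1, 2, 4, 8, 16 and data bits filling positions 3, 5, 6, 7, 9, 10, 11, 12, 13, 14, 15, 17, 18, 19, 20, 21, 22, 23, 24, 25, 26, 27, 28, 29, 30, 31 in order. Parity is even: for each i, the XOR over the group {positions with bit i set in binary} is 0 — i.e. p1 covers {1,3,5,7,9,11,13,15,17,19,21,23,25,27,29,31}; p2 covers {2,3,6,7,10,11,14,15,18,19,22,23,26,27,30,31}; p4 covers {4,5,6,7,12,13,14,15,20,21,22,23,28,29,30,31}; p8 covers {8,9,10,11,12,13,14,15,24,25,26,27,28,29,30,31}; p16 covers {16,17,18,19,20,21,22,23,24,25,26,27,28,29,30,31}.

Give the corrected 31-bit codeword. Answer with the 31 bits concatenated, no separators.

1100111111101110011001011110111

s1 (pos 1,3,5,7,9,11,13,15,17,19,21,23,25,27,29,31): 1⊕1⊕1⊕1⊕1⊕1⊕1⊕1⊕0⊕1⊕0⊕0⊕1⊕1⊕1⊕1 = 1
s2 (pos 2,3,6,7,10,11,14,15,18,19,22,23,26,27,30,31): 1⊕1⊕1⊕1⊕1⊕1⊕1⊕1⊕1⊕1⊕1⊕0⊕1⊕1⊕1⊕1 = 1
s4 (pos 4,5,6,7,12,13,14,15,20,21,22,23,28,29,30,31): 0⊕1⊕1⊕1⊕0⊕1⊕1⊕1⊕0⊕0⊕1⊕0⊕0⊕1⊕1⊕1 = 0
s8 (pos 8,9,10,11,12,13,14,15,24,25,26,27,28,29,30,31): 1⊕1⊕1⊕1⊕0⊕1⊕1⊕1⊕1⊕1⊕1⊕1⊕0⊕1⊕1⊕1 = 0
s16 (pos 16,17,18,19,20,21,22,23,24,25,26,27,28,29,30,31): 0⊕0⊕1⊕1⊕0⊕0⊕1⊕0⊕1⊕1⊕1⊕1⊕0⊕1⊕1⊕1 = 0
Syndrome s16…s1 = 00011 → error at position 3.
Flip position 3: 1110111111101110011001011110111 → 1100111111101110011001011110111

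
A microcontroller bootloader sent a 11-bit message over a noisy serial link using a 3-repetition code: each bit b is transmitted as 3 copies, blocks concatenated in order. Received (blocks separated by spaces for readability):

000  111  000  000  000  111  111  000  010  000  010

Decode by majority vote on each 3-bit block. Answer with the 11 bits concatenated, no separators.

Block 1 (000): 0 ones → 0
Block 2 (111): 3 ones → 1
Block 3 (000): 0 ones → 0
Block 4 (000): 0 ones → 0
Block 5 (000): 0 ones → 0
Block 6 (111): 3 ones → 1
Block 7 (111): 3 ones → 1
Block 8 (000): 0 ones → 0
Block 9 (010): 1 one → 0
Block 10 (000): 0 ones → 0
Block 11 (010): 1 one → 0

01000110000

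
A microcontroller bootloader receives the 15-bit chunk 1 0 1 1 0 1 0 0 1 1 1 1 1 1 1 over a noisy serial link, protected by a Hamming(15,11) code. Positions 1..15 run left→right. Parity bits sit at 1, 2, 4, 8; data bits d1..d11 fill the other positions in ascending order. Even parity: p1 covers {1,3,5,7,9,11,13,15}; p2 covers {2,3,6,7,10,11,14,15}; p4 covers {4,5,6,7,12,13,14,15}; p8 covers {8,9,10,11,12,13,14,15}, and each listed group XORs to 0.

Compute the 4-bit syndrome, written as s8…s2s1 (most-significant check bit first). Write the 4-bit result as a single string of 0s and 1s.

1000

s1 (pos 1,3,5,7,9,11,13,15): 1⊕1⊕0⊕0⊕1⊕1⊕1⊕1 = 0
s2 (pos 2,3,6,7,10,11,14,15): 0⊕1⊕1⊕0⊕1⊕1⊕1⊕1 = 0
s4 (pos 4,5,6,7,12,13,14,15): 1⊕0⊕1⊕0⊕1⊕1⊕1⊕1 = 0
s8 (pos 8,9,10,11,12,13,14,15): 0⊕1⊕1⊕1⊕1⊕1⊕1⊕1 = 1
Syndrome s8…s1 = 1000 → error at position 8.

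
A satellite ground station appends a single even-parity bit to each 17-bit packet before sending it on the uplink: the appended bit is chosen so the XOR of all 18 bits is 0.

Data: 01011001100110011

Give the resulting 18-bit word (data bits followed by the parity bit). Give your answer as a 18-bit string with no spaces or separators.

010110011001100111

XOR of the 17 data bits: 0⊕1⊕0⊕1⊕1⊕0⊕0⊕1⊕1⊕0⊕0⊕1⊕1⊕0⊕0⊕1⊕1 = 1
Parity bit = 1 (so all 18 bits XOR to 0).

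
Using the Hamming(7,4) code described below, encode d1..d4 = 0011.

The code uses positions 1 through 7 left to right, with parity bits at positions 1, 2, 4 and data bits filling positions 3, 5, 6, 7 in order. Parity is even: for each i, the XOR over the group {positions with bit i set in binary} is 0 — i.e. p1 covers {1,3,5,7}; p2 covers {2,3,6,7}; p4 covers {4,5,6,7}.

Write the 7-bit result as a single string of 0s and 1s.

Place data at non-parity positions: p1 p2 0 p4 0 1 1
p1 (pos 1,3,5,7): XOR of data positions = 0⊕0⊕1 = 1
p2 (pos 2,3,6,7): XOR of data positions = 0⊕1⊕1 = 0
p4 (pos 4,5,6,7): XOR of data positions = 0⊕1⊕1 = 0
Codeword: 1000011

1000011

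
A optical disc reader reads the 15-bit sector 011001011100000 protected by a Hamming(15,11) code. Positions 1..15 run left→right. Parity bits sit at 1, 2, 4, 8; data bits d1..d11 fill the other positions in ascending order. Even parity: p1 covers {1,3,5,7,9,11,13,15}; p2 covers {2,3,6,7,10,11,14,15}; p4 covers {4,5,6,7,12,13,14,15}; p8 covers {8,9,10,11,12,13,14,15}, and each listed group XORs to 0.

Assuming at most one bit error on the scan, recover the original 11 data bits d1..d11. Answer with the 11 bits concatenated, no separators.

s1 (pos 1,3,5,7,9,11,13,15): 0⊕1⊕0⊕0⊕1⊕0⊕0⊕0 = 0
s2 (pos 2,3,6,7,10,11,14,15): 1⊕1⊕1⊕0⊕1⊕0⊕0⊕0 = 0
s4 (pos 4,5,6,7,12,13,14,15): 0⊕0⊕1⊕0⊕0⊕0⊕0⊕0 = 1
s8 (pos 8,9,10,11,12,13,14,15): 1⊕1⊕1⊕0⊕0⊕0⊕0⊕0 = 1
Syndrome s8…s1 = 1100 → error at position 12.
Flip position 12: 011001011100000 → 011001011101000
Read data bits from positions 3,5,6,7,9,10,11,12,13,14,15: 10101101000

10101101000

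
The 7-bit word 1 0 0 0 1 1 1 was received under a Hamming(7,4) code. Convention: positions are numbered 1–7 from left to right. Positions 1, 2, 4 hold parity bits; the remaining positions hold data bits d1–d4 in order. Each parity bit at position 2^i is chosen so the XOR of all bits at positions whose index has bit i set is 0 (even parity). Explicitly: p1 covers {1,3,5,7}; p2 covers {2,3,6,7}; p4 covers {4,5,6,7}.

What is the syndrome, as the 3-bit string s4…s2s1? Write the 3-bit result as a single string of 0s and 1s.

s1 (pos 1,3,5,7): 1⊕0⊕1⊕1 = 1
s2 (pos 2,3,6,7): 0⊕0⊕1⊕1 = 0
s4 (pos 4,5,6,7): 0⊕1⊕1⊕1 = 1
Syndrome s4…s1 = 101 → error at position 5.

101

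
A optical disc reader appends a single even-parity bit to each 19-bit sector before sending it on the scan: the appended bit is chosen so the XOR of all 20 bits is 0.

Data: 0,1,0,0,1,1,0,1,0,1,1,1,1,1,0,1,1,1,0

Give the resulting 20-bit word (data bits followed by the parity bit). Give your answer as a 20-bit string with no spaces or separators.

XOR of the 19 data bits: 0⊕1⊕0⊕0⊕1⊕1⊕0⊕1⊕0⊕1⊕1⊕1⊕1⊕1⊕0⊕1⊕1⊕1⊕0 = 0
Parity bit = 0 (so all 20 bits XOR to 0).

01001101011111011100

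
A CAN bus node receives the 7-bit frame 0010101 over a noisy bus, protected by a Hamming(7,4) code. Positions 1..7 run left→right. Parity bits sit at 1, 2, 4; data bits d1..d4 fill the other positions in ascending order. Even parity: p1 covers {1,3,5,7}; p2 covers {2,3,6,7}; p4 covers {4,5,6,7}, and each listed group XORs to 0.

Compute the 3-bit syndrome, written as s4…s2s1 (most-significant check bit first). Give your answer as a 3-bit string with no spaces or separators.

001

s1 (pos 1,3,5,7): 0⊕1⊕1⊕1 = 1
s2 (pos 2,3,6,7): 0⊕1⊕0⊕1 = 0
s4 (pos 4,5,6,7): 0⊕1⊕0⊕1 = 0
Syndrome s4…s1 = 001 → error at position 1.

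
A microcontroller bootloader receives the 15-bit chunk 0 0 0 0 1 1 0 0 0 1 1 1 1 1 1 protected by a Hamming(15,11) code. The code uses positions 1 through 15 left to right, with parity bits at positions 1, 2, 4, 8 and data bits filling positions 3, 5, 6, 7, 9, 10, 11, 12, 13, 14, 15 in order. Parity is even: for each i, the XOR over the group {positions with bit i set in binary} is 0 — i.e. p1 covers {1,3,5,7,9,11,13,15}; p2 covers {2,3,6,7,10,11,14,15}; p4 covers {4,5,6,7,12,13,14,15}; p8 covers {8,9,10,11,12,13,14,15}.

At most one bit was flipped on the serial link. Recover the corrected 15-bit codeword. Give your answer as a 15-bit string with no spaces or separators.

010011000111111

s1 (pos 1,3,5,7,9,11,13,15): 0⊕0⊕1⊕0⊕0⊕1⊕1⊕1 = 0
s2 (pos 2,3,6,7,10,11,14,15): 0⊕0⊕1⊕0⊕1⊕1⊕1⊕1 = 1
s4 (pos 4,5,6,7,12,13,14,15): 0⊕1⊕1⊕0⊕1⊕1⊕1⊕1 = 0
s8 (pos 8,9,10,11,12,13,14,15): 0⊕0⊕1⊕1⊕1⊕1⊕1⊕1 = 0
Syndrome s8…s1 = 0010 → error at position 2.
Flip position 2: 000011000111111 → 010011000111111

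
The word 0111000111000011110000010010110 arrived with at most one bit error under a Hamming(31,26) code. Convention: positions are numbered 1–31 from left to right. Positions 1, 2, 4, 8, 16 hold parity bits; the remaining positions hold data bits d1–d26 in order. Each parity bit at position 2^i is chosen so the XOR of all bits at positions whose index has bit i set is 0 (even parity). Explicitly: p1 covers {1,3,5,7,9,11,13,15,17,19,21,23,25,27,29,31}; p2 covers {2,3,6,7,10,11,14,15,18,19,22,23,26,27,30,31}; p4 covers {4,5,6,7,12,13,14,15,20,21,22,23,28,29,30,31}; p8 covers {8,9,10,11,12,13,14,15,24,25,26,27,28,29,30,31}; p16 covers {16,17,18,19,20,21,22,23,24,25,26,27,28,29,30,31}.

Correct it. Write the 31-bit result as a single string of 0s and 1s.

s1 (pos 1,3,5,7,9,11,13,15,17,19,21,23,25,27,29,31): 0⊕1⊕0⊕0⊕1⊕0⊕0⊕1⊕1⊕0⊕0⊕0⊕0⊕1⊕1⊕0 = 0
s2 (pos 2,3,6,7,10,11,14,15,18,19,22,23,26,27,30,31): 1⊕1⊕0⊕0⊕1⊕0⊕0⊕1⊕1⊕0⊕0⊕0⊕0⊕1⊕1⊕0 = 1
s4 (pos 4,5,6,7,12,13,14,15,20,21,22,23,28,29,30,31): 1⊕0⊕0⊕0⊕0⊕0⊕0⊕1⊕0⊕0⊕0⊕0⊕0⊕1⊕1⊕0 = 0
s8 (pos 8,9,10,11,12,13,14,15,24,25,26,27,28,29,30,31): 1⊕1⊕1⊕0⊕0⊕0⊕0⊕1⊕1⊕0⊕0⊕1⊕0⊕1⊕1⊕0 = 0
s16 (pos 16,17,18,19,20,21,22,23,24,25,26,27,28,29,30,31): 1⊕1⊕1⊕0⊕0⊕0⊕0⊕0⊕1⊕0⊕0⊕1⊕0⊕1⊕1⊕0 = 1
Syndrome s16…s1 = 10010 → error at position 18.
Flip position 18: 0111000111000011110000010010110 → 0111000111000011100000010010110

0111000111000011100000010010110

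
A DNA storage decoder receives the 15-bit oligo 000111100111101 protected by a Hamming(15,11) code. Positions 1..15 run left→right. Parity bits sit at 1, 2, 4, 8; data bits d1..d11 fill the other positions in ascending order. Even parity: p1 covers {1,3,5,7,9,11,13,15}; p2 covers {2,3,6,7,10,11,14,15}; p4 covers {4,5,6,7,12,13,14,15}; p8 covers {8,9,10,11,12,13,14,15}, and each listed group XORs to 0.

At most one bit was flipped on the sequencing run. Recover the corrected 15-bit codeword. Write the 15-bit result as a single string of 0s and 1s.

s1 (pos 1,3,5,7,9,11,13,15): 0⊕0⊕1⊕1⊕0⊕1⊕1⊕1 = 1
s2 (pos 2,3,6,7,10,11,14,15): 0⊕0⊕1⊕1⊕1⊕1⊕0⊕1 = 1
s4 (pos 4,5,6,7,12,13,14,15): 1⊕1⊕1⊕1⊕1⊕1⊕0⊕1 = 1
s8 (pos 8,9,10,11,12,13,14,15): 0⊕0⊕1⊕1⊕1⊕1⊕0⊕1 = 1
Syndrome s8…s1 = 1111 → error at position 15.
Flip position 15: 000111100111101 → 000111100111100

000111100111100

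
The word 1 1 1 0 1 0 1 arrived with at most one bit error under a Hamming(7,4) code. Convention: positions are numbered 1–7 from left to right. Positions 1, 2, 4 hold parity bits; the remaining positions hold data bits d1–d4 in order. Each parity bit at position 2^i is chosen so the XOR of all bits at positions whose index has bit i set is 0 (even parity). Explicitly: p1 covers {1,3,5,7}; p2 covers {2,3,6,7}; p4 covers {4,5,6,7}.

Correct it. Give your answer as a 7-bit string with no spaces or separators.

s1 (pos 1,3,5,7): 1⊕1⊕1⊕1 = 0
s2 (pos 2,3,6,7): 1⊕1⊕0⊕1 = 1
s4 (pos 4,5,6,7): 0⊕1⊕0⊕1 = 0
Syndrome s4…s1 = 010 → error at position 2.
Flip position 2: 1110101 → 1010101

1010101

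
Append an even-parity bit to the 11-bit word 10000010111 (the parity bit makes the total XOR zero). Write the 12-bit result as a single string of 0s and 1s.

100000101111

XOR of the 11 data bits: 1⊕0⊕0⊕0⊕0⊕0⊕1⊕0⊕1⊕1⊕1 = 1
Parity bit = 1 (so all 12 bits XOR to 0).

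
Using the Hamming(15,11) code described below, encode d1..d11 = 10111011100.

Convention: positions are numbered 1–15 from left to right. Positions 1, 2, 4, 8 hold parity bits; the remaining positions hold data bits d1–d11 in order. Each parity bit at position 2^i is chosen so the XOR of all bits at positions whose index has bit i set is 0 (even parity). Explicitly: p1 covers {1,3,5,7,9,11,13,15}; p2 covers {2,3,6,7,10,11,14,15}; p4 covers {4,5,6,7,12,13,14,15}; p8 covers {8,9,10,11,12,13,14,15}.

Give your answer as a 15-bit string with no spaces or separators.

Place data at non-parity positions: p1 p2 1 p4 0 1 1 p8 1 0 1 1 1 0 0
p1 (pos 1,3,5,7,9,11,13,15): XOR of data positions = 1⊕0⊕1⊕1⊕1⊕1⊕0 = 1
p2 (pos 2,3,6,7,10,11,14,15): XOR of data positions = 1⊕1⊕1⊕0⊕1⊕0⊕0 = 0
p4 (pos 4,5,6,7,12,13,14,15): XOR of data positions = 0⊕1⊕1⊕1⊕1⊕0⊕0 = 0
p8 (pos 8,9,10,11,12,13,14,15): XOR of data positions = 1⊕0⊕1⊕1⊕1⊕0⊕0 = 0
Codeword: 101001101011100

101001101011100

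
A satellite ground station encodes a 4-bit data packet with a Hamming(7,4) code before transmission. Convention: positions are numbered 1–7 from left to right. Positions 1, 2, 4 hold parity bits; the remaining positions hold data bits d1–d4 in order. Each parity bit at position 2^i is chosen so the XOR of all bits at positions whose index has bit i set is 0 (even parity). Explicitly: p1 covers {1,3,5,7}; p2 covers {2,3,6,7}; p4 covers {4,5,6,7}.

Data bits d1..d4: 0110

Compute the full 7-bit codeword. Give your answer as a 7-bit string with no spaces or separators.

1100110

Place data at non-parity positions: p1 p2 0 p4 1 1 0
p1 (pos 1,3,5,7): XOR of data positions = 0⊕1⊕0 = 1
p2 (pos 2,3,6,7): XOR of data positions = 0⊕1⊕0 = 1
p4 (pos 4,5,6,7): XOR of data positions = 1⊕1⊕0 = 0
Codeword: 1100110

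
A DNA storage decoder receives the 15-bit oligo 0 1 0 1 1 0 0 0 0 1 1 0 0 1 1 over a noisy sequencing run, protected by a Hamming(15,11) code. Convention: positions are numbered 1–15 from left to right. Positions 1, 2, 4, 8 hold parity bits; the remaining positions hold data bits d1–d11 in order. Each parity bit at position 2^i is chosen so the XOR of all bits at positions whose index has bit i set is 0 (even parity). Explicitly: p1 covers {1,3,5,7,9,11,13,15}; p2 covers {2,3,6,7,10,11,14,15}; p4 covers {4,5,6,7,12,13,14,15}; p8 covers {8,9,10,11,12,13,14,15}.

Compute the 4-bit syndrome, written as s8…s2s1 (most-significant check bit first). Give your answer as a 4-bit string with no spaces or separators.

0011

s1 (pos 1,3,5,7,9,11,13,15): 0⊕0⊕1⊕0⊕0⊕1⊕0⊕1 = 1
s2 (pos 2,3,6,7,10,11,14,15): 1⊕0⊕0⊕0⊕1⊕1⊕1⊕1 = 1
s4 (pos 4,5,6,7,12,13,14,15): 1⊕1⊕0⊕0⊕0⊕0⊕1⊕1 = 0
s8 (pos 8,9,10,11,12,13,14,15): 0⊕0⊕1⊕1⊕0⊕0⊕1⊕1 = 0
Syndrome s8…s1 = 0011 → error at position 3.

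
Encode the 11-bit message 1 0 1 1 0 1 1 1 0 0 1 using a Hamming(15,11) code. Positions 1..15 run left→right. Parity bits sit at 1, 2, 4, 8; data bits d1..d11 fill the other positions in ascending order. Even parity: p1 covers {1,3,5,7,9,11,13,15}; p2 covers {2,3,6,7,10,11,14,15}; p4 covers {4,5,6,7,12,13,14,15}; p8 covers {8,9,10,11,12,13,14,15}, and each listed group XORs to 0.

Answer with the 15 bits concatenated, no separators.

Place data at non-parity positions: p1 p2 1 p4 0 1 1 p8 0 1 1 1 0 0 1
p1 (pos 1,3,5,7,9,11,13,15): XOR of data positions = 1⊕0⊕1⊕0⊕1⊕0⊕1 = 0
p2 (pos 2,3,6,7,10,11,14,15): XOR of data positions = 1⊕1⊕1⊕1⊕1⊕0⊕1 = 0
p4 (pos 4,5,6,7,12,13,14,15): XOR of data positions = 0⊕1⊕1⊕1⊕0⊕0⊕1 = 0
p8 (pos 8,9,10,11,12,13,14,15): XOR of data positions = 0⊕1⊕1⊕1⊕0⊕0⊕1 = 0
Codeword: 001001100111001

001001100111001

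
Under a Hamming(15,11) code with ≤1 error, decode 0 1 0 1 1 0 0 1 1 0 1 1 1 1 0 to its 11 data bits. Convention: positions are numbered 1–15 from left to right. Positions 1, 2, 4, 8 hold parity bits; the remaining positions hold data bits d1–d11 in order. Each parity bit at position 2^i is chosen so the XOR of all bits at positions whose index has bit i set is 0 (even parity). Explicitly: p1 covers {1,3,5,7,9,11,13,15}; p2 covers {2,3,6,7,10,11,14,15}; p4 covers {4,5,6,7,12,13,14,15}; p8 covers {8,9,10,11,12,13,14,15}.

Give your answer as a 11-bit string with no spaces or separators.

01101011110

s1 (pos 1,3,5,7,9,11,13,15): 0⊕0⊕1⊕0⊕1⊕1⊕1⊕0 = 0
s2 (pos 2,3,6,7,10,11,14,15): 1⊕0⊕0⊕0⊕0⊕1⊕1⊕0 = 1
s4 (pos 4,5,6,7,12,13,14,15): 1⊕1⊕0⊕0⊕1⊕1⊕1⊕0 = 1
s8 (pos 8,9,10,11,12,13,14,15): 1⊕1⊕0⊕1⊕1⊕1⊕1⊕0 = 0
Syndrome s8…s1 = 0110 → error at position 6.
Flip position 6: 010110011011110 → 010111011011110
Read data bits from positions 3,5,6,7,9,10,11,12,13,14,15: 01101011110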